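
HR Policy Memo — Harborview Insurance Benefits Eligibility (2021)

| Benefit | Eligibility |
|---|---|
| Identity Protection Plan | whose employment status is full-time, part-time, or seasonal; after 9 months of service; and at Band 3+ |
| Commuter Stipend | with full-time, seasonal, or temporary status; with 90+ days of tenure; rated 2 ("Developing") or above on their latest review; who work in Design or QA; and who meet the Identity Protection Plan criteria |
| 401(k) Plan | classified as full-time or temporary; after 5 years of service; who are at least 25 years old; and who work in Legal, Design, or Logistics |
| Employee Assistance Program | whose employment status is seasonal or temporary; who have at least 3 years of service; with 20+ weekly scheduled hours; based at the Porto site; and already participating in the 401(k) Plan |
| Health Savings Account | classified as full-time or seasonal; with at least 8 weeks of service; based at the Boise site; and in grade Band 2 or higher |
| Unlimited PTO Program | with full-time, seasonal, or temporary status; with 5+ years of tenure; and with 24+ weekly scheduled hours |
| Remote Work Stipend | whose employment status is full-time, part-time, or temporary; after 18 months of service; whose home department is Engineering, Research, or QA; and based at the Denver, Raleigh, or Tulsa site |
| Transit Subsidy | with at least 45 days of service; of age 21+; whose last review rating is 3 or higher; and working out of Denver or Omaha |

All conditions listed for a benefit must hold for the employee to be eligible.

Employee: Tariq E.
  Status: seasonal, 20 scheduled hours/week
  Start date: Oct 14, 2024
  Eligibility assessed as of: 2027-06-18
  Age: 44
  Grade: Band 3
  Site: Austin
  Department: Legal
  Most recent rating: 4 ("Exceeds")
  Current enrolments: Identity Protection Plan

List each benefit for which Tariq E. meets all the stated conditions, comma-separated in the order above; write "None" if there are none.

Service from Oct 14, 2024 to 2027-06-18: 977 days.
Identity Protection Plan — status seasonal ✓; service 977 days ≥ 9 months (≈270 days) ✓; grade Band 3 ≥ Band 3 ✓ → eligible.
Commuter Stipend — status seasonal ✓; service 977 days ≥ 90 days ✓; rating 4 ≥ 2 ✓; dept Legal ✗ → not eligible.
401(k) Plan — status seasonal ✗ (requires full-time or temporary) → not eligible.
Employee Assistance Program — status seasonal ✓; service 977 days < 3 years (≈1095 days) ✗ → not eligible.
Health Savings Account — status seasonal ✓; service 977 days ≥ 8 weeks (≈56 days) ✓; site Austin ✗ (not Boise) → not eligible.
Unlimited PTO Program — status seasonal ✓; service 977 days < 5 years (≈1825 days) ✗ → not eligible.
Remote Work Stipend — status seasonal ✗ (requires full-time, part-time, or temporary) → not eligible.
Transit Subsidy — service 977 days ≥ 45 days ✓; age 44 ≥ 21 ✓; rating 4 ≥ 3 ✓; site Austin ✗ (not Denver or Omaha) → not eligible.

Identity Protection Plan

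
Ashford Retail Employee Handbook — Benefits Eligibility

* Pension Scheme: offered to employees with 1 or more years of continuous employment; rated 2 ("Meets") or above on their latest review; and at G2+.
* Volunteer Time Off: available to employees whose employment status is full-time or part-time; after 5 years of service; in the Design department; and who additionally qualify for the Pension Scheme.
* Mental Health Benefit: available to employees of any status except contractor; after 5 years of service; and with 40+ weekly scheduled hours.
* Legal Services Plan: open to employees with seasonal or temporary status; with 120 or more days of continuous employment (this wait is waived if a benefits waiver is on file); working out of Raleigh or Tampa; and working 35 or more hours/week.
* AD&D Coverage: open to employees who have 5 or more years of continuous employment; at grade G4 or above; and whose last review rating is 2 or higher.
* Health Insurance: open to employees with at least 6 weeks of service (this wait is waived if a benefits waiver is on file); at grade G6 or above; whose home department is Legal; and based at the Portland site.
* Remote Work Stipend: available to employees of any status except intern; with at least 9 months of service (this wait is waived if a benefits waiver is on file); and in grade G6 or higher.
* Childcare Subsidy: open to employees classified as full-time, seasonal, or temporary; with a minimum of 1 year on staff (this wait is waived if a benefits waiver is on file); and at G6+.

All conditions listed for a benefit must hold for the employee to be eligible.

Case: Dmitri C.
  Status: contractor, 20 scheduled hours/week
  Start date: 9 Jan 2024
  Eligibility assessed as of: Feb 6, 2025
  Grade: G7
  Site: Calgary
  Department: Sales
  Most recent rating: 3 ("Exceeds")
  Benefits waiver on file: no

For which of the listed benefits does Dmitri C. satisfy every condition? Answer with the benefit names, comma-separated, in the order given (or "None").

Pension Scheme, Remote Work Stipend

Service from 9 Jan 2024 to Feb 6, 2025: 394 days.
Pension Scheme — service 394 days ≥ 1 year (≈365 days) ✓; rating 3 ≥ 2 ✓; grade G7 ≥ G2 ✓ → eligible.
Volunteer Time Off — status contractor ✗ (requires full-time or part-time) → not eligible.
Mental Health Benefit — status contractor ✗ (excluded) → not eligible.
Legal Services Plan — status contractor ✗ (requires seasonal or temporary) → not eligible.
AD&D Coverage — service 394 days < 5 years (≈1825 days) ✗ → not eligible.
Health Insurance — no waiver, service 394 days ≥ 6 weeks (≈42 days) ✓; grade G7 ≥ G6 ✓; dept Sales ✗ → not eligible.
Remote Work Stipend — status contractor ✓ (not excluded); no waiver, service 394 days ≥ 9 months (≈270 days) ✓; grade G7 ≥ G6 ✓ → eligible.
Childcare Subsidy — status contractor ✗ (requires full-time, seasonal, or temporary) → not eligible.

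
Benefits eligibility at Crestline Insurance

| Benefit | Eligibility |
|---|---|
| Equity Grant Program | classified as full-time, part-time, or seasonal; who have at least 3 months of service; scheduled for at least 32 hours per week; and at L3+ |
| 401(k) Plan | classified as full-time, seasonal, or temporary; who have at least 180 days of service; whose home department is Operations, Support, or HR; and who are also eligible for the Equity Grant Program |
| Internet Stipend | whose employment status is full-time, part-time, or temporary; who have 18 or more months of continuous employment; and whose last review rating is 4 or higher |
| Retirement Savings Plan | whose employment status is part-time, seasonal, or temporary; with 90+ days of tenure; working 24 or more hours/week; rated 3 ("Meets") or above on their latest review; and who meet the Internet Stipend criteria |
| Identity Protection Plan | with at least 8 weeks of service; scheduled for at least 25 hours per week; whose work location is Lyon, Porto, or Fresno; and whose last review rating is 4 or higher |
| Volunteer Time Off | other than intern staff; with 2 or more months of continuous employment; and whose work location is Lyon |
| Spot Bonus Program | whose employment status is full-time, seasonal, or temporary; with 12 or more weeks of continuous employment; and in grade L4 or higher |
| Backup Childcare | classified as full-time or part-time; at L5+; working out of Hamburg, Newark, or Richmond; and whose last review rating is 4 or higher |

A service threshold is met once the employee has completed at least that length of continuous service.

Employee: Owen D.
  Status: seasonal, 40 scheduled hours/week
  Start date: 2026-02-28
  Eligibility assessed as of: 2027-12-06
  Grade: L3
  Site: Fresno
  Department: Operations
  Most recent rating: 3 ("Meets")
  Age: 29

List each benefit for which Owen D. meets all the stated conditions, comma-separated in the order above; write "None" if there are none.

Equity Grant Program, 401(k) Plan

Service from 2026-02-28 to 2027-12-06: 646 days.
Equity Grant Program — status seasonal ✓; service 646 days ≥ 3 months (≈90 days) ✓; 40 hrs/wk ≥ 32 ✓; grade L3 ≥ L3 ✓ → eligible.
401(k) Plan — status seasonal ✓; service 646 days ≥ 180 days ✓; dept Operations ✓; eligible for Equity Grant Program ✓ → eligible.
Internet Stipend — status seasonal ✗ (requires full-time, part-time, or temporary) → not eligible.
Retirement Savings Plan — status seasonal ✓; service 646 days ≥ 90 days ✓; 40 hrs/wk ≥ 24 ✓; rating 3 ≥ 3 ✓; not eligible for Internet Stipend ✗ → not eligible.
Identity Protection Plan — service 646 days ≥ 8 weeks (≈56 days) ✓; 40 hrs/wk ≥ 25 ✓; site Fresno ✓; rating 3 < 4 ✗ → not eligible.
Volunteer Time Off — status seasonal ✓ (not excluded); service 646 days ≥ 2 months (≈60 days) ✓; site Fresno ✗ (not Lyon) → not eligible.
Spot Bonus Program — status seasonal ✓; service 646 days ≥ 12 weeks (≈84 days) ✓; grade L3 < L4 ✗ → not eligible.
Backup Childcare — status seasonal ✗ (requires full-time or part-time) → not eligible.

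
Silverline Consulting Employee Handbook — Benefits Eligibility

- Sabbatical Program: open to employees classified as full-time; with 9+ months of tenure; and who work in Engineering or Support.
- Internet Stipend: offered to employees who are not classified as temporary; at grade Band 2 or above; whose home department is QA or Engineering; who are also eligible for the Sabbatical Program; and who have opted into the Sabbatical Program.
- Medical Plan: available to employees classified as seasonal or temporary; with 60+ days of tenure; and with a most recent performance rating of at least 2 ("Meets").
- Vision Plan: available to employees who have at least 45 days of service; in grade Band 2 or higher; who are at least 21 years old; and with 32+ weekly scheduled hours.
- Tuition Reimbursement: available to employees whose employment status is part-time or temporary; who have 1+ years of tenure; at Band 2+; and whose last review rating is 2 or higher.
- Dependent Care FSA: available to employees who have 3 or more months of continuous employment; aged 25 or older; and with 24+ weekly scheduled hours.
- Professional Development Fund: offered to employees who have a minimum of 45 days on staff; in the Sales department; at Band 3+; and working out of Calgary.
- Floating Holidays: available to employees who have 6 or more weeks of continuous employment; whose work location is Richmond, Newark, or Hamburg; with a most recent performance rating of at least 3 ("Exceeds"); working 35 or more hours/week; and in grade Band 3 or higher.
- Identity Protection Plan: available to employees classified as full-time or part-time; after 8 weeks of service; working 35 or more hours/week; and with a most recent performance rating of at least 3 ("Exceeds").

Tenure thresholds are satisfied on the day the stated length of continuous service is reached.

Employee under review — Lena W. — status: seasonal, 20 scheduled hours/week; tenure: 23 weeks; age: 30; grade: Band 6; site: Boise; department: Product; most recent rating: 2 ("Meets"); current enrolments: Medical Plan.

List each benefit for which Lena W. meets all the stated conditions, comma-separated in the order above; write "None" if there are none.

Medical Plan

Sabbatical Program — status seasonal ✗ (requires full-time) → not eligible.
Internet Stipend — status seasonal ✓ (not excluded); grade Band 6 ≥ Band 2 ✓; dept Product ✗ → not eligible.
Medical Plan — status seasonal ✓; service 23 weeks ≥ 60 days ✓; rating 2 ≥ 2 ✓ → eligible.
Vision Plan — service 23 weeks ≥ 45 days ✓; grade Band 6 ≥ Band 2 ✓; age 30 ≥ 21 ✓; 20 hrs/wk < 32 ✗ → not eligible.
Tuition Reimbursement — status seasonal ✗ (requires part-time or temporary) → not eligible.
Dependent Care FSA — service 23 weeks ≥ 3 months (≈90 days) ✓; age 30 ≥ 25 ✓; 20 hrs/wk < 24 ✗ → not eligible.
Professional Development Fund — service 23 weeks ≥ 45 days ✓; dept Product ✗ → not eligible.
Floating Holidays — service 23 weeks ≥ 6 weeks ✓; site Boise ✗ (not Richmond, Newark, or Hamburg) → not eligible.
Identity Protection Plan — status seasonal ✗ (requires full-time or part-time) → not eligible.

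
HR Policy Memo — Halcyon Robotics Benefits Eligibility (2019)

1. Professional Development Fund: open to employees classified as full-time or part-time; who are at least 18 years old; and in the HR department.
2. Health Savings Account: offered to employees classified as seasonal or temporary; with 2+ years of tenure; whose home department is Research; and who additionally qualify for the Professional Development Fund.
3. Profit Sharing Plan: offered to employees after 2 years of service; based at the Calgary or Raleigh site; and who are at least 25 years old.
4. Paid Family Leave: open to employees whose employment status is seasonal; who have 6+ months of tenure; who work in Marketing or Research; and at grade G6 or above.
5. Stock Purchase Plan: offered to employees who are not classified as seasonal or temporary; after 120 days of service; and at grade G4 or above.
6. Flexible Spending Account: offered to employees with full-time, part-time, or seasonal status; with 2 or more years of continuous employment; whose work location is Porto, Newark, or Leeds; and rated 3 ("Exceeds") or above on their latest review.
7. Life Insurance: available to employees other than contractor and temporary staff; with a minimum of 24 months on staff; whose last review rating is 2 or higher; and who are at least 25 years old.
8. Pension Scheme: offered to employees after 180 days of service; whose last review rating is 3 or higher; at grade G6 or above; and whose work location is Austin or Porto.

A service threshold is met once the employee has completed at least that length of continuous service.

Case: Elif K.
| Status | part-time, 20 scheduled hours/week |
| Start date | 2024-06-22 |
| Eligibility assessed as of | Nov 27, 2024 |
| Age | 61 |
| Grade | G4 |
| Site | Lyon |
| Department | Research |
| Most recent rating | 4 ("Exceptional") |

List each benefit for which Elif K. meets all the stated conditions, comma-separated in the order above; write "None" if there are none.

Service from 2024-06-22 to Nov 27, 2024: 158 days.
Professional Development Fund — status part-time ✓; age 61 ≥ 18 ✓; dept Research ✗ → not eligible.
Health Savings Account — status part-time ✗ (requires seasonal or temporary) → not eligible.
Profit Sharing Plan — service 158 days < 2 years (≈730 days) ✗ → not eligible.
Paid Family Leave — status part-time ✗ (requires seasonal) → not eligible.
Stock Purchase Plan — status part-time ✓ (not excluded); service 158 days ≥ 120 days ✓; grade G4 ≥ G4 ✓ → eligible.
Flexible Spending Account — status part-time ✓; service 158 days < 2 years (≈730 days) ✗ → not eligible.
Life Insurance — status part-time ✓ (not excluded); service 158 days < 24 months (≈720 days) ✗ → not eligible.
Pension Scheme — service 158 days < 180 days ✗ → not eligible.

Stock Purchase Plan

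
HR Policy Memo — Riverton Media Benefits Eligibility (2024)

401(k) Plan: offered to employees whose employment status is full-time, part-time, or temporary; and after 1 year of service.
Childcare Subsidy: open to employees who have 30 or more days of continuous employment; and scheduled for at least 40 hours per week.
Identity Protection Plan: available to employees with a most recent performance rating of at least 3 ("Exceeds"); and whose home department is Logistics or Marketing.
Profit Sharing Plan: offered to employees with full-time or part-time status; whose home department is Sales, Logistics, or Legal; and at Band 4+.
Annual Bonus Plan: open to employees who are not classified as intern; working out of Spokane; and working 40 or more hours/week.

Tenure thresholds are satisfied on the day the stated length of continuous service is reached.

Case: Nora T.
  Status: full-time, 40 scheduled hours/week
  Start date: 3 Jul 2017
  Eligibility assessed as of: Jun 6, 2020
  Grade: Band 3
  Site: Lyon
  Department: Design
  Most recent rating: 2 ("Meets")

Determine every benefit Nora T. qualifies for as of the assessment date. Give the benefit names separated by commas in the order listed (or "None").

401(k) Plan, Childcare Subsidy

Service from 3 Jul 2017 to Jun 6, 2020: 1069 days.
401(k) Plan — status full-time ✓; service 1069 days ≥ 1 year (≈365 days) ✓ → eligible.
Childcare Subsidy — service 1069 days ≥ 30 days ✓; 40 hrs/wk ≥ 40 ✓ → eligible.
Identity Protection Plan — rating 2 < 3 ✗ → not eligible.
Profit Sharing Plan — status full-time ✓; dept Design ✗ → not eligible.
Annual Bonus Plan — status full-time ✓ (not excluded); site Lyon ✗ (not Spokane) → not eligible.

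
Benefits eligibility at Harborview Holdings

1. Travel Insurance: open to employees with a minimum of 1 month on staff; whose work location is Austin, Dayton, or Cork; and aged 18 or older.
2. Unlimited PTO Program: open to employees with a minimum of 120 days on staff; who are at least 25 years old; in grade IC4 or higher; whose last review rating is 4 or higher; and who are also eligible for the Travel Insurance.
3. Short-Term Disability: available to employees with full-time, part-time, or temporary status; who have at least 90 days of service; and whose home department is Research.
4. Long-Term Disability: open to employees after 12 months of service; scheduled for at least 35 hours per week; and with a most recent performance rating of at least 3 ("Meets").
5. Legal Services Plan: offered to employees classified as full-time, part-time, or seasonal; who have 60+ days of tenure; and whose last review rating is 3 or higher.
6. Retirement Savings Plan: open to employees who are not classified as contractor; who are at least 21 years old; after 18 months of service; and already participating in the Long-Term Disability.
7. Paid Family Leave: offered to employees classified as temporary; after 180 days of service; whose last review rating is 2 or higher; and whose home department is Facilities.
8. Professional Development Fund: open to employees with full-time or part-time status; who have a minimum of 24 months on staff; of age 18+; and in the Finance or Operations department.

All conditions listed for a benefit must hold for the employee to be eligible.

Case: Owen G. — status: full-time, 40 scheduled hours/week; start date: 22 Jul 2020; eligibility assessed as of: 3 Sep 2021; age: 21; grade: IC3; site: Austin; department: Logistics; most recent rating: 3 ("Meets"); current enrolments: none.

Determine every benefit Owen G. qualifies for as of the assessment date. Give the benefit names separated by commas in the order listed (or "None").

Service from 22 Jul 2020 to 3 Sep 2021: 408 days.
Travel Insurance — service 408 days ≥ 1 month (≈30 days) ✓; site Austin ✓; age 21 ≥ 18 ✓ → eligible.
Unlimited PTO Program — service 408 days ≥ 120 days ✓; age 21 < 25 ✗ → not eligible.
Short-Term Disability — status full-time ✓; service 408 days ≥ 90 days ✓; dept Logistics ✗ → not eligible.
Long-Term Disability — service 408 days ≥ 12 months (≈360 days) ✓; 40 hrs/wk ≥ 35 ✓; rating 3 ≥ 3 ✓ → eligible.
Legal Services Plan — status full-time ✓; service 408 days ≥ 60 days ✓; rating 3 ≥ 3 ✓ → eligible.
Retirement Savings Plan — status full-time ✓ (not excluded); age 21 ≥ 21 ✓; service 408 days < 18 months (≈540 days) ✗ → not eligible.
Paid Family Leave — status full-time ✗ (requires temporary) → not eligible.
Professional Development Fund — status full-time ✓; service 408 days < 24 months (≈720 days) ✗ → not eligible.

Travel Insurance, Long-Term Disability, Legal Services Plan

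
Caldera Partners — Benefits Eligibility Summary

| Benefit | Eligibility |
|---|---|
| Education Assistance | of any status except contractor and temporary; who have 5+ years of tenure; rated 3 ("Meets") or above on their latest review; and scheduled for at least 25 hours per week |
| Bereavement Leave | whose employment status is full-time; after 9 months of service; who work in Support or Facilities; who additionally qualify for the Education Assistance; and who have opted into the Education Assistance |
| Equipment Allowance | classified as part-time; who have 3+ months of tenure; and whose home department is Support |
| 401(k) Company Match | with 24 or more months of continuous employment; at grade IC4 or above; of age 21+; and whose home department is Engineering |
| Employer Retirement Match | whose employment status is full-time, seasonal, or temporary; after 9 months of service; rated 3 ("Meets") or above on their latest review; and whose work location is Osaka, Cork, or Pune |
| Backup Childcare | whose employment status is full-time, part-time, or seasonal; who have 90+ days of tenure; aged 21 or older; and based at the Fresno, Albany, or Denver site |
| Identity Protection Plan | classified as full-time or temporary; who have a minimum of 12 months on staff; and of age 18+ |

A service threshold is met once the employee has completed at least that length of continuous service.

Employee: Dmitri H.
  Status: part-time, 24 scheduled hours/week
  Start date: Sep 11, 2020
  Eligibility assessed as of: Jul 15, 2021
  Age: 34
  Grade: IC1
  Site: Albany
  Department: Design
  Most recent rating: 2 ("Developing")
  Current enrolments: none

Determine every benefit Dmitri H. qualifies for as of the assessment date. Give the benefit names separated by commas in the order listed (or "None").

Backup Childcare

Service from Sep 11, 2020 to Jul 15, 2021: 307 days.
Education Assistance — status part-time ✓ (not excluded); service 307 days < 5 years (≈1825 days) ✗ → not eligible.
Bereavement Leave — status part-time ✗ (requires full-time) → not eligible.
Equipment Allowance — status part-time ✓; service 307 days ≥ 3 months (≈90 days) ✓; dept Design ✗ → not eligible.
401(k) Company Match — service 307 days < 24 months (≈720 days) ✗ → not eligible.
Employer Retirement Match — status part-time ✗ (requires full-time, seasonal, or temporary) → not eligible.
Backup Childcare — status part-time ✓; service 307 days ≥ 90 days ✓; age 34 ≥ 21 ✓; site Albany ✓ → eligible.
Identity Protection Plan — status part-time ✗ (requires full-time or temporary) → not eligible.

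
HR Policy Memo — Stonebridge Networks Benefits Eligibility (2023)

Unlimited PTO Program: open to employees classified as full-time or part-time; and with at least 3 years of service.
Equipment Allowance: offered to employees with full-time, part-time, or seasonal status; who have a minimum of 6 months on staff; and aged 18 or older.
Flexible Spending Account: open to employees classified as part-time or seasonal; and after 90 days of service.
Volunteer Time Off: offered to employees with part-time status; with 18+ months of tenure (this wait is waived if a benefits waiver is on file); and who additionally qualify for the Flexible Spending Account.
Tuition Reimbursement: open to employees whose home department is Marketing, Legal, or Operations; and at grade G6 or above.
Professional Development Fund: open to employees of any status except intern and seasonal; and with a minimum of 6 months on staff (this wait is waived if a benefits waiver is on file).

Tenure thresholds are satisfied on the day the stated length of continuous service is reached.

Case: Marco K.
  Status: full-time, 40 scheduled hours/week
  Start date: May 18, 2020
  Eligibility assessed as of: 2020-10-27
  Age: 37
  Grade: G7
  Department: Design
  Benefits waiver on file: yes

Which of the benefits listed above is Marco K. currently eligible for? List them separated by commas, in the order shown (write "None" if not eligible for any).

Professional Development Fund

Service from May 18, 2020 to 2020-10-27: 162 days.
Unlimited PTO Program — status full-time ✓; service 162 days < 3 years (≈1095 days) ✗ → not eligible.
Equipment Allowance — status full-time ✓; service 162 days < 6 months (≈180 days) ✗ → not eligible.
Flexible Spending Account — status full-time ✗ (requires part-time or seasonal) → not eligible.
Volunteer Time Off — status full-time ✗ (requires part-time) → not eligible.
Tuition Reimbursement — dept Design ✗ → not eligible.
Professional Development Fund — status full-time ✓ (not excluded); benefits waiver on file ✓ → eligible.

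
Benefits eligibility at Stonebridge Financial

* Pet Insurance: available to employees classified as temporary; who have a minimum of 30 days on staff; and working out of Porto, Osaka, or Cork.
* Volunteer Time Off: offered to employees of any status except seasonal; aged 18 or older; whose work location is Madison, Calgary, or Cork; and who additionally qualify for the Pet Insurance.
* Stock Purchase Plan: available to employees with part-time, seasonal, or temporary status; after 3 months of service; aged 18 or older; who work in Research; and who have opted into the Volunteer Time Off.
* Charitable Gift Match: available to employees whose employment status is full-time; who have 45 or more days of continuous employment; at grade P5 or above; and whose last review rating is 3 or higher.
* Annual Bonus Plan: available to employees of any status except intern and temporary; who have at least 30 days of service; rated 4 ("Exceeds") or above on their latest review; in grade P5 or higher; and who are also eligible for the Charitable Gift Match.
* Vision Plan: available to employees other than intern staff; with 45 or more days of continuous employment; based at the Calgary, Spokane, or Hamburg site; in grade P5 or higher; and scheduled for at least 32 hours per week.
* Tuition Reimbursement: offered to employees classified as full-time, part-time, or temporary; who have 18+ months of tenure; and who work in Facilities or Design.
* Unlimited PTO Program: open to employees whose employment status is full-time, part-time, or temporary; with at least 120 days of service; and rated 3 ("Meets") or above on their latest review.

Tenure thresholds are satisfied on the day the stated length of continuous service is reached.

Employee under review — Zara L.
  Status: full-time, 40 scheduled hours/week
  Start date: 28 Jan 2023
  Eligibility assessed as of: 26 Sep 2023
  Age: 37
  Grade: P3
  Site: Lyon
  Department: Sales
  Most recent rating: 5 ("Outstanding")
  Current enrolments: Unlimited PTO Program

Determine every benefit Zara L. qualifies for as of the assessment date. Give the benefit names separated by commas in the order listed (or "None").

Unlimited PTO Program

Service from 28 Jan 2023 to 26 Sep 2023: 241 days.
Pet Insurance — status full-time ✗ (requires temporary) → not eligible.
Volunteer Time Off — status full-time ✓ (not excluded); age 37 ≥ 18 ✓; site Lyon ✗ (not Madison, Calgary, or Cork) → not eligible.
Stock Purchase Plan — status full-time ✗ (requires part-time, seasonal, or temporary) → not eligible.
Charitable Gift Match — status full-time ✓; service 241 days ≥ 45 days ✓; grade P3 < P5 ✗ → not eligible.
Annual Bonus Plan — status full-time ✓ (not excluded); service 241 days ≥ 30 days ✓; rating 5 ≥ 4 ✓; grade P3 < P5 ✗ → not eligible.
Vision Plan — status full-time ✓ (not excluded); service 241 days ≥ 45 days ✓; site Lyon ✗ (not Calgary, Spokane, or Hamburg) → not eligible.
Tuition Reimbursement — status full-time ✓; service 241 days < 18 months (≈540 days) ✗ → not eligible.
Unlimited PTO Program — status full-time ✓; service 241 days ≥ 120 days ✓; rating 5 ≥ 3 ✓ → eligible.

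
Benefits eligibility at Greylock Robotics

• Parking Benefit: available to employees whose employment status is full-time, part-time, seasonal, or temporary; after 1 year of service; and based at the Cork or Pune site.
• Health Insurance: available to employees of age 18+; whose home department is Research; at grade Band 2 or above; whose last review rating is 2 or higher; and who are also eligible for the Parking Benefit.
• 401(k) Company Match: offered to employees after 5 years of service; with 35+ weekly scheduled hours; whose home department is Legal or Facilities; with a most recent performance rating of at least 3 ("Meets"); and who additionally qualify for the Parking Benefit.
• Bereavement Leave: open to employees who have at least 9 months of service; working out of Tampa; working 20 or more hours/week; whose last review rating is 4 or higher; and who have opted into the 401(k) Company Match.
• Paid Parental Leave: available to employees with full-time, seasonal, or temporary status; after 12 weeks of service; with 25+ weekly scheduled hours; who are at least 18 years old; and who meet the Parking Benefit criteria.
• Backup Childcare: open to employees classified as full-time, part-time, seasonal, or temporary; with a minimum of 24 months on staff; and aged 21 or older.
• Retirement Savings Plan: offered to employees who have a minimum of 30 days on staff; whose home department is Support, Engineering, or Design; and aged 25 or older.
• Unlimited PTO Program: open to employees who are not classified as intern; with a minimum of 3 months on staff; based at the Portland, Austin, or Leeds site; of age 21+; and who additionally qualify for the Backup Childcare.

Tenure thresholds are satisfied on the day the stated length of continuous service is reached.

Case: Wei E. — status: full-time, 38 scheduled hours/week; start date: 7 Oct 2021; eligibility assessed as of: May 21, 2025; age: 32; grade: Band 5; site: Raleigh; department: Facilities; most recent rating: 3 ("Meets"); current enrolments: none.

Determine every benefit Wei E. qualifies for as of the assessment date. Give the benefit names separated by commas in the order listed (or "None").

Backup Childcare

Service from 7 Oct 2021 to May 21, 2025: 1322 days.
Parking Benefit — status full-time ✓; service 1322 days ≥ 1 year (≈365 days) ✓; site Raleigh ✗ (not Cork or Pune) → not eligible.
Health Insurance — age 32 ≥ 18 ✓; dept Facilities ✗ → not eligible.
401(k) Company Match — service 1322 days < 5 years (≈1825 days) ✗ → not eligible.
Bereavement Leave — service 1322 days ≥ 9 months (≈270 days) ✓; site Raleigh ✗ (not Tampa) → not eligible.
Paid Parental Leave — status full-time ✓; service 1322 days ≥ 12 weeks (≈84 days) ✓; 38 hrs/wk ≥ 25 ✓; age 32 ≥ 18 ✓; not eligible for Parking Benefit ✗ → not eligible.
Backup Childcare — status full-time ✓; service 1322 days ≥ 24 months (≈720 days) ✓; age 32 ≥ 21 ✓ → eligible.
Retirement Savings Plan — service 1322 days ≥ 30 days ✓; dept Facilities ✗ → not eligible.
Unlimited PTO Program — status full-time ✓ (not excluded); service 1322 days ≥ 3 months (≈90 days) ✓; site Raleigh ✗ (not Portland, Austin, or Leeds) → not eligible.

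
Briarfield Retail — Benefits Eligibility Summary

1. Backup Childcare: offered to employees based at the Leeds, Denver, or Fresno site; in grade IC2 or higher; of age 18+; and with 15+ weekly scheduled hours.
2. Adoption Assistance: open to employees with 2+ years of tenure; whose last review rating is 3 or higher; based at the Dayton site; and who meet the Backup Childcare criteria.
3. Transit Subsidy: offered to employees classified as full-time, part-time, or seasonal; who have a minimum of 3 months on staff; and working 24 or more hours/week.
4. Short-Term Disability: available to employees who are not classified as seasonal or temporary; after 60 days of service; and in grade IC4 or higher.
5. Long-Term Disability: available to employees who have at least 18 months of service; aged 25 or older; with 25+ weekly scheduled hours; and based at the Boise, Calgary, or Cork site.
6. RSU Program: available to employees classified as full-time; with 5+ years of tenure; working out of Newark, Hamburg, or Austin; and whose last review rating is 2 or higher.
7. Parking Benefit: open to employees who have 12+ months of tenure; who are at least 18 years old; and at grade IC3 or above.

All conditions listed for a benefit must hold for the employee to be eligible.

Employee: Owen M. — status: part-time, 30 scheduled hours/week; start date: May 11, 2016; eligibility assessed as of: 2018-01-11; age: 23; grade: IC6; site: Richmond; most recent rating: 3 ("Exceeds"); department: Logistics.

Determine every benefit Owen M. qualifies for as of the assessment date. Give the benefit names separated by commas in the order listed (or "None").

Transit Subsidy, Short-Term Disability, Parking Benefit

Service from May 11, 2016 to 2018-01-11: 610 days.
Backup Childcare — site Richmond ✗ (not Leeds, Denver, or Fresno) → not eligible.
Adoption Assistance — service 610 days < 2 years (≈730 days) ✗ → not eligible.
Transit Subsidy — status part-time ✓; service 610 days ≥ 3 months (≈90 days) ✓; 30 hrs/wk ≥ 24 ✓ → eligible.
Short-Term Disability — status part-time ✓ (not excluded); service 610 days ≥ 60 days ✓; grade IC6 ≥ IC4 ✓ → eligible.
Long-Term Disability — service 610 days ≥ 18 months (≈540 days) ✓; age 23 < 25 ✗ → not eligible.
RSU Program — status part-time ✗ (requires full-time) → not eligible.
Parking Benefit — service 610 days ≥ 12 months (≈360 days) ✓; age 23 ≥ 18 ✓; grade IC6 ≥ IC3 ✓ → eligible.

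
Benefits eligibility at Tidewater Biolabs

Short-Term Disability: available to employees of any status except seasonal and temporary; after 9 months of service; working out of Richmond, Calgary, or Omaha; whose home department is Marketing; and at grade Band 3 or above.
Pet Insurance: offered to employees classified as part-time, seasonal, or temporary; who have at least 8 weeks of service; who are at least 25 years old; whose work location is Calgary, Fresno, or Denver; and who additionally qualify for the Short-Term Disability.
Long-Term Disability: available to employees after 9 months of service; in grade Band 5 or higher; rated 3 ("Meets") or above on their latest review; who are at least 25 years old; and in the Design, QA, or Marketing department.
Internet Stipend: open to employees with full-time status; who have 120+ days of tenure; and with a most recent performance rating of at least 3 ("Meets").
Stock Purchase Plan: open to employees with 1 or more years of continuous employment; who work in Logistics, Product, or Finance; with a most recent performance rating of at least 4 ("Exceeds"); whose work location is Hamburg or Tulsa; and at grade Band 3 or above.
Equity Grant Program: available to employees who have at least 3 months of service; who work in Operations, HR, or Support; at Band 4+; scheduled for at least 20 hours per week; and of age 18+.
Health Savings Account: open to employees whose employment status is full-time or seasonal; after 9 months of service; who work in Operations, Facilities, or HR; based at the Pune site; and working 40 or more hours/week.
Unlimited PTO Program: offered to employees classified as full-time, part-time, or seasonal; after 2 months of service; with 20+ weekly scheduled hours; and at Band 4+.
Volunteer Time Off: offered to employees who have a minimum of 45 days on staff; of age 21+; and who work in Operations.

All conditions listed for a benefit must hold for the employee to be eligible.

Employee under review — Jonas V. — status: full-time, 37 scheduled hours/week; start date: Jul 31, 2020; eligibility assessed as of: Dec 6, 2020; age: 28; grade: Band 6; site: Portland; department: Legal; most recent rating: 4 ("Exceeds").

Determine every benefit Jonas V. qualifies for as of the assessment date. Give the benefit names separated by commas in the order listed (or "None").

Internet Stipend, Unlimited PTO Program

Service from Jul 31, 2020 to Dec 6, 2020: 128 days.
Short-Term Disability — status full-time ✓ (not excluded); service 128 days < 9 months (≈270 days) ✗ → not eligible.
Pet Insurance — status full-time ✗ (requires part-time, seasonal, or temporary) → not eligible.
Long-Term Disability — service 128 days < 9 months (≈270 days) ✗ → not eligible.
Internet Stipend — status full-time ✓; service 128 days ≥ 120 days ✓; rating 4 ≥ 3 ✓ → eligible.
Stock Purchase Plan — service 128 days < 1 year (≈365 days) ✗ → not eligible.
Equity Grant Program — service 128 days ≥ 3 months (≈90 days) ✓; dept Legal ✗ → not eligible.
Health Savings Account — status full-time ✓; service 128 days < 9 months (≈270 days) ✗ → not eligible.
Unlimited PTO Program — status full-time ✓; service 128 days ≥ 2 months (≈60 days) ✓; 37 hrs/wk ≥ 20 ✓; grade Band 6 ≥ Band 4 ✓ → eligible.
Volunteer Time Off — service 128 days ≥ 45 days ✓; age 28 ≥ 21 ✓; dept Legal ✗ → not eligible.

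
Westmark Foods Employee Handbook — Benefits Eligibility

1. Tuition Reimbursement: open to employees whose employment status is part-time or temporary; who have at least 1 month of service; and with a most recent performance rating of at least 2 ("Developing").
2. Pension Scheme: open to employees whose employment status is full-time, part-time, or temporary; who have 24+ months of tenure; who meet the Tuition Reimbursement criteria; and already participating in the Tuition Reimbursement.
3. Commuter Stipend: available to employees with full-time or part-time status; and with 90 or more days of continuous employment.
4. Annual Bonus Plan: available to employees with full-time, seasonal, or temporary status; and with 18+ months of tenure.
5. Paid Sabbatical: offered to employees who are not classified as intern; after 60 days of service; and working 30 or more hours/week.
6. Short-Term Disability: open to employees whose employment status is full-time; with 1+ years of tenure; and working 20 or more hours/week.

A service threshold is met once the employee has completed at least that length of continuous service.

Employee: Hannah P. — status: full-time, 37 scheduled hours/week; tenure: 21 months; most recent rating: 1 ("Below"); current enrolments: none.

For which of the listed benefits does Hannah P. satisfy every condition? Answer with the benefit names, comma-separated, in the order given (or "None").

Tuition Reimbursement — status full-time ✗ (requires part-time or temporary) → not eligible.
Pension Scheme — status full-time ✓; service 21 months < 24 months ✗ → not eligible.
Commuter Stipend — status full-time ✓; service 21 months ≥ 90 days ✓ → eligible.
Annual Bonus Plan — status full-time ✓; service 21 months ≥ 18 months ✓ → eligible.
Paid Sabbatical — status full-time ✓ (not excluded); service 21 months ≥ 60 days ✓; 37 hrs/wk ≥ 30 ✓ → eligible.
Short-Term Disability — status full-time ✓; service 21 months ≥ 1 year (≈365 days) ✓; 37 hrs/wk ≥ 20 ✓ → eligible.

Commuter Stipend, Annual Bonus Plan, Paid Sabbatical, Short-Term Disability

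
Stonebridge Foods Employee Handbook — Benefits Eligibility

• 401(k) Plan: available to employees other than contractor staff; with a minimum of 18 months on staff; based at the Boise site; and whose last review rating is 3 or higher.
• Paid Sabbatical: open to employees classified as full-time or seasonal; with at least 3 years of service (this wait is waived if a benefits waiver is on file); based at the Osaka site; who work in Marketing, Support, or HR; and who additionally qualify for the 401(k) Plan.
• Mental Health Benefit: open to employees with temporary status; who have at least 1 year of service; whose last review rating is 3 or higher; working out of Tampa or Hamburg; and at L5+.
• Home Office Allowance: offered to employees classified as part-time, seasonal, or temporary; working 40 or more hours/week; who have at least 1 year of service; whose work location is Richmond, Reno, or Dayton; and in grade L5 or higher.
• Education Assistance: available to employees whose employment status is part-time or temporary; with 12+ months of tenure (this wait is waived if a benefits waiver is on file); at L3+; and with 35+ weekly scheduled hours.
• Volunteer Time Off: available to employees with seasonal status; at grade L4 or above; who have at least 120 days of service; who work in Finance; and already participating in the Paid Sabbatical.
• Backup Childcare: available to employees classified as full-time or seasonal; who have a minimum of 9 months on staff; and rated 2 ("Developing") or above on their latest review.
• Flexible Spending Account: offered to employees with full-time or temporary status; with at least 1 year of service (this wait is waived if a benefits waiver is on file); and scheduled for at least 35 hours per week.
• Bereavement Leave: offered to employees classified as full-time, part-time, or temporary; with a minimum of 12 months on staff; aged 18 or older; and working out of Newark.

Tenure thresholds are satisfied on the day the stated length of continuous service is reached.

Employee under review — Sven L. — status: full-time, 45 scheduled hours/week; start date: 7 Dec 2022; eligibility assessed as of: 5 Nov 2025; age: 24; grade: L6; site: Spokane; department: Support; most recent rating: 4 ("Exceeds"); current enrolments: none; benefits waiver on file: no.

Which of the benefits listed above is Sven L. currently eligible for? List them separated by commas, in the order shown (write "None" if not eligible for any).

Backup Childcare, Flexible Spending Account

Service from 7 Dec 2022 to 5 Nov 2025: 1064 days.
401(k) Plan — status full-time ✓ (not excluded); service 1064 days ≥ 18 months (≈540 days) ✓; site Spokane ✗ (not Boise) → not eligible.
Paid Sabbatical — status full-time ✓; no waiver, service 1064 days < 3 years (≈1095 days) ✗ → not eligible.
Mental Health Benefit — status full-time ✗ (requires temporary) → not eligible.
Home Office Allowance — status full-time ✗ (requires part-time, seasonal, or temporary) → not eligible.
Education Assistance — status full-time ✗ (requires part-time or temporary) → not eligible.
Volunteer Time Off — status full-time ✗ (requires seasonal) → not eligible.
Backup Childcare — status full-time ✓; service 1064 days ≥ 9 months (≈270 days) ✓; rating 4 ≥ 2 ✓ → eligible.
Flexible Spending Account — status full-time ✓; no waiver, service 1064 days ≥ 1 year (≈365 days) ✓; 45 hrs/wk ≥ 35 ✓ → eligible.
Bereavement Leave — status full-time ✓; service 1064 days ≥ 12 months (≈360 days) ✓; age 24 ≥ 18 ✓; site Spokane ✗ (not Newark) → not eligible.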